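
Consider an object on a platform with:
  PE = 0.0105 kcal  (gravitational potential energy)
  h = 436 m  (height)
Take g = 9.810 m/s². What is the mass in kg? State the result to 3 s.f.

Solving PE = m·g·h for m: m = PE/(g·h).
PE = 0.0105 kcal = 43.93 J; h = 436 m; g = 9.810 m/s².
m = 0.01027 kg

0.0103 kg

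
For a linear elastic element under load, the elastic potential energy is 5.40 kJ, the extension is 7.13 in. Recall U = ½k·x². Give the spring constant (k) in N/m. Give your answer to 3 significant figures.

3.29×10^5 N/m

Solving U = ½k·x² for k: k = 2U/x².
U = 5.40 kJ = 5400 J; x = 7.13 in = 0.1811 m.
k = 3.293×10^5 N/m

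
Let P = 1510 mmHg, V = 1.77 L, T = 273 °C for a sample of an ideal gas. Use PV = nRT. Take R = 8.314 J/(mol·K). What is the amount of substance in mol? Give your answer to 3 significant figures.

0.0785 mol

From the ideal-gas law: n = PV/(RT).
P = 1510 mmHg = 2.013×10^5 Pa; V = 1.77 L = 0.001770 m³; T = 273 °C = 546.1 K; R = 8.314 J/(mol·K).
n = 0.07847 mol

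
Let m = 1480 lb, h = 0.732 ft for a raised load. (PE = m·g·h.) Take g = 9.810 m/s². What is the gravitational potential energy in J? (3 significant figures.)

Directly: PE = mgh.
m = 1480 lb = 671.3 kg; h = 0.732 ft = 0.2231 m; g = 9.810 m/s².
PE = 1469 J  (the unit combination reduces to kg·m²/s² = J)

1470 J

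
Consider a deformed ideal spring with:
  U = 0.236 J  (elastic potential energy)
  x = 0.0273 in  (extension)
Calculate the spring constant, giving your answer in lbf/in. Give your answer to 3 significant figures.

5610 lbf/in

Rearranging U = ½k·x² for k: k = 2U/x².
U = 0.236 J; x = 0.0273 in = 6.934×10^-4 m.
k = 9.816×10^5 N/m
9.816×10^5 N/m × (1 lbf/in / 175.1 N/m) = 5605 lbf/in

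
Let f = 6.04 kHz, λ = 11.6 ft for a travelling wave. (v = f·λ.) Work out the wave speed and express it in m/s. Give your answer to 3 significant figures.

21400 m/s

Directly: v = fλ.
f = 6.04 kHz = 6040 Hz; λ = 11.6 ft = 3.536 m.
v = 21356 m/s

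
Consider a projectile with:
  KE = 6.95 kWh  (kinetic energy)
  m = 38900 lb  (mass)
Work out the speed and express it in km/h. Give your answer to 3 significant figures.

Solving KE = ½mv² for v: v = √(2·KE/m).
KE = 6.95 kWh = 2.502×10^7 J; m = 38900 lb = 17645 kg.
v = 53.25 m/s
53.25 m/s × (1 km/h / 0.2778 m/s) = 191.7 km/h

192 km/h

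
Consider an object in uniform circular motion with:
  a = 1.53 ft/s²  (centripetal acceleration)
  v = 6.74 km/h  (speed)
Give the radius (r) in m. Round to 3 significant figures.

7.52 m

Solving a = v²/r for r: r = v²/a.
a = 1.53 ft/s² = 0.4663 m/s²; v = 6.74 km/h = 1.872 m/s.
r = 7.516 m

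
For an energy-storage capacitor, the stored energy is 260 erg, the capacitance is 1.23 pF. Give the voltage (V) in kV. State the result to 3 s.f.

6.50 kV

Rearranging E = ½C·V² for V: V = √(2E/C).
E = 260 erg = 2.600×10^-5 J; C = 1.23 pF = 1.230×10^-12 F.
V = 6502 V  (the unit combination reduces to kg·m²/(A·s³) = V)
6502 V × (1 kV / 1000 V) = 6.502 kV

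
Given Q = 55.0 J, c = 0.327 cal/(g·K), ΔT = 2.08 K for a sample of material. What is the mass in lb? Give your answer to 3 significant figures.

0.0426 lb

Rearranging: m = Q/(c·ΔT).
Q = 55.0 J; c = 0.327 cal/(g·K) = 1368 J/(kg·K); ΔT = 2.08 K.
m = 0.01933 kg
0.01933 kg × (1 lb / 0.4536 kg) = 0.04261 lb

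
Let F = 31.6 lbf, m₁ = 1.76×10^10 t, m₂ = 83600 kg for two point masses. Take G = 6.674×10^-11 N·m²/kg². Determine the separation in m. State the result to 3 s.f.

836 m

Solving F = G·m₁·m₂/r² for r: r = √(G·m₁m₂/F).
F = 31.6 lbf = 140.6 N; m₁ = 1.76×10^10 t = 1.760×10^13 kg; m₂ = 83600 kg; G = 6.674×10^-11 N·m²/kg².
r = 835.8 m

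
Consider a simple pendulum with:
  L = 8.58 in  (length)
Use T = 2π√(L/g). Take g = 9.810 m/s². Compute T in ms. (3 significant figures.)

Directly: T = 2π√(L/g).
L = 8.58 in = 0.2179 m; g = 9.810 m/s².
T = 0.9365 s
0.9365 s × (1 ms / 0.001000 s) = 936.5 ms

936 ms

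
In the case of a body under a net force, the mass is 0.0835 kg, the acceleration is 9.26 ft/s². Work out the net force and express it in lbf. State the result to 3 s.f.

From Newton's second law: F = m·a.
m = 0.0835 kg; a = 9.26 ft/s² = 2.822 m/s².
F = 0.2357 N
0.2357 N × (1 lbf / 4.448 N) = 0.05298 lbf

0.0530 lbf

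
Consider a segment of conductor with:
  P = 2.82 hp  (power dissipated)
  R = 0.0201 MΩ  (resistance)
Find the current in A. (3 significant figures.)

Rearranging: I = √(P/R).
P = 2.82 hp = 2103 W; R = 0.0201 MΩ = 20100 Ω.
I = 0.3235 A

0.323 A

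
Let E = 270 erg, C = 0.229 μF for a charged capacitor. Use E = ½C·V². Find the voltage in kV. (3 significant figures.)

0.0154 kV

Rearranging E = ½C·V² for V: V = √(2E/C).
E = 270 erg = 2.700×10^-5 J; C = 0.229 μF = 2.290×10^-7 F.
V = 15.36 V  (the unit combination reduces to kg·m²/(A·s³) = V)
15.36 V × (1 kV / 1000 V) = 0.01536 kV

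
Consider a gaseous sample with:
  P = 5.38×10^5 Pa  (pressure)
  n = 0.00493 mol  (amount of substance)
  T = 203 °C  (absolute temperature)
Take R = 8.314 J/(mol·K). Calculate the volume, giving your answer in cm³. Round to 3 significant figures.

Rearranging PV = nRT for V: V = nRT/P.
P = 5.38×10^5 Pa; n = 0.00493 mol; T = 203 °C = 476.1 K; R = 8.314 J/(mol·K).
V = 3.628×10^-5 m³
3.628×10^-5 m³ × (1 cm³ / 1.000×10^-6 m³) = 36.28 cm³

36.3 cm³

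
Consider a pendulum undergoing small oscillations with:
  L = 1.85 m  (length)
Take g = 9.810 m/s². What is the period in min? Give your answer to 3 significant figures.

0.0455 min

T is given directly by: T = 2π√(L/g).
L = 1.85 m; g = 9.810 m/s².
T = 2.729 s
2.729 s × (1 min / 60.00 s) = 0.04548 min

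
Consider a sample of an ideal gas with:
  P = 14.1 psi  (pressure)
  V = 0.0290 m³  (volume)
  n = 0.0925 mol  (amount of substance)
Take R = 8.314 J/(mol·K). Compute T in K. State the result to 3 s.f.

3670 K

From the ideal-gas law: T = PV/(nR).
P = 14.1 psi = 97216 Pa; V = 0.0290 m³; n = 0.0925 mol; R = 8.314 J/(mol·K).
T = 3666 K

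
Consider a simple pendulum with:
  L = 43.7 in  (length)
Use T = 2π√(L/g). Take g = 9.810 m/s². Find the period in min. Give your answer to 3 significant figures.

0.0352 min

T is given directly by: T = 2π√(L/g).
L = 43.7 in = 1.110 m; g = 9.810 m/s².
T = 2.114 s
2.114 s × (1 min / 60.00 s) = 0.03523 min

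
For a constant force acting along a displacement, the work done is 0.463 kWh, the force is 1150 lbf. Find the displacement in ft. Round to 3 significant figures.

1070 ft

Solving W = F·d for d: d = W/F.
W = 0.463 kWh = 1.667×10^6 J; F = 1150 lbf = 5115 N.
d = 325.8 m
325.8 m × (1 ft / 0.3048 m) = 1069 ft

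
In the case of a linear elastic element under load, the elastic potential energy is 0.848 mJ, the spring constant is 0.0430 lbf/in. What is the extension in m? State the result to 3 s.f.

0.0150 m

Solving U = ½k·x² for x: x = √(2U/k).
U = 0.848 mJ = 8.480×10^-4 J; k = 0.0430 lbf/in = 7.530 N/m.
x = 0.01501 m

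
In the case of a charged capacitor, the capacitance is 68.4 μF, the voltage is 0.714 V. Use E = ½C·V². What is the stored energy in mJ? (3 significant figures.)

0.0174 mJ

Directly: E = ½CV².
C = 68.4 μF = 6.840×10^-5 F; V = 0.714 V.
E = 1.744×10^-5 J
1.744×10^-5 J × (1 mJ / 0.001000 J) = 0.01744 mJ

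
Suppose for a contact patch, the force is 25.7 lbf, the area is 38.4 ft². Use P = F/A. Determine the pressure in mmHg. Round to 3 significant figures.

0.240 mmHg

Directly: P = F/A.
F = 25.7 lbf = 114.3 N; A = 38.4 ft² = 3.567 m².
P = 32.04 Pa
32.04 Pa × (1 mmHg / 133.3 Pa) = 0.2404 mmHg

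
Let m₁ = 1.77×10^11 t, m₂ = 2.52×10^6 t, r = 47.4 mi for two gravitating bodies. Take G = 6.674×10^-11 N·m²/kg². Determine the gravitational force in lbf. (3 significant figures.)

1150 lbf

Directly: F = Gm₁m₂/r².
m₁ = 1.77×10^11 t = 1.770×10^14 kg; m₂ = 2.52×10^6 t = 2.520×10^9 kg; r = 47.4 mi = 76283 m; G = 6.674×10^-11 N·m²/kg².
F = 5116 N
5116 N × (1 lbf / 4.448 N) = 1150 lbf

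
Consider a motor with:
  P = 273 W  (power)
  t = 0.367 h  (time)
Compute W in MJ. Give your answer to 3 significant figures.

0.361 MJ

Rearranging P = W/t for W: W = P·t.
P = 273 W; t = 0.367 h = 1321 s.
W = 3.607×10^5 J  (the unit combination reduces to kg·m²/s² = J)
3.607×10^5 J × (1 MJ / 1.000×10^6 J) = 0.3607 MJ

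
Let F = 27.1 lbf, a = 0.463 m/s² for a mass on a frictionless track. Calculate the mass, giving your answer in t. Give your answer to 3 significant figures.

0.260 t

From Newton's second law: m = F/a.
F = 27.1 lbf = 120.5 N; a = 0.463 m/s².
m = 260.4 kg
260.4 kg × (1 t / 1000 kg) = 0.2604 t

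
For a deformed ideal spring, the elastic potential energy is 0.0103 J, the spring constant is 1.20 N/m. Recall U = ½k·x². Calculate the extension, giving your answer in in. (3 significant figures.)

5.16 in

Rearranging U = ½k·x² for x: x = √(2U/k).
U = 0.0103 J; k = 1.20 N/m.
x = 0.1310 m
0.1310 m × (1 in / 0.02540 m) = 5.158 in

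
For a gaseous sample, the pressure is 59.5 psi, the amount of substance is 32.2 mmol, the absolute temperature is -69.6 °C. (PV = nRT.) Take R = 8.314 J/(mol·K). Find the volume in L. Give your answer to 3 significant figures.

From the ideal-gas law: V = nRT/P.
P = 59.5 psi = 4.102×10^5 Pa; n = 32.2 mmol = 0.03220 mol; T = -69.6 °C = 203.5 K; R = 8.314 J/(mol·K).
V = 1.328×10^-4 m³
1.328×10^-4 m³ × (1 L / 0.001000 m³) = 0.1328 L

0.133 L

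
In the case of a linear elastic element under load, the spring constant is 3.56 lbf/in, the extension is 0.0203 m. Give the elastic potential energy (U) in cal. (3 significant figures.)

U is given directly by: U = ½kx².
k = 3.56 lbf/in = 623.5 N/m; x = 0.0203 m.
U = 0.1285 J  (the unit combination reduces to kg·m²/s² = J)
0.1285 J × (1 cal / 4.184 J) = 0.03070 cal

0.0307 cal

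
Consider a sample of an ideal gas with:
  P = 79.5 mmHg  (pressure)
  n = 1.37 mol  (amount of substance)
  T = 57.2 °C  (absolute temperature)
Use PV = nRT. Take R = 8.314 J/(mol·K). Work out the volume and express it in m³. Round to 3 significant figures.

0.355 m³

Rearranging: V = nRT/P.
P = 79.5 mmHg = 10599 Pa; n = 1.37 mol; T = 57.2 °C = 330.3 K; R = 8.314 J/(mol·K).
V = 0.3550 m³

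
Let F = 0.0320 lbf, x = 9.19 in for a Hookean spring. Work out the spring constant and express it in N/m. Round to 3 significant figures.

Rearranging F = k·x for k: k = F/x.
F = 0.0320 lbf = 0.1423 N; x = 9.19 in = 0.2334 m.
k = 0.6098 N/m

0.610 N/m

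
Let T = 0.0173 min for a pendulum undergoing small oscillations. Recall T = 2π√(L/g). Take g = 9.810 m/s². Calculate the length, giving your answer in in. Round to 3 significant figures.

Rearranging: L = g·(T/2π)².
T = 0.0173 min = 1.038 s; g = 9.810 m/s².
L = 0.2677 m
0.2677 m × (1 in / 0.02540 m) = 10.54 in

10.5 in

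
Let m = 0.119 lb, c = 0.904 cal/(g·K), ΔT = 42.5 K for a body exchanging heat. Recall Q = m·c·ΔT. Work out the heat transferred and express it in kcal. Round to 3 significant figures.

Directly: Q = mcΔT.
m = 0.119 lb = 0.05398 kg; c = 0.904 cal/(g·K) = 3782 J/(kg·K); ΔT = 42.5 K.
Q = 8677 J
8677 J × (1 kcal / 4184 J) = 2.074 kcal

2.07 kcal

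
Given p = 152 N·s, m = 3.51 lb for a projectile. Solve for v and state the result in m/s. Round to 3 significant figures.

95.5 m/s

Solving p = m·v for v: v = p/m.
p = 152 N·s = 152.0 kg·m/s; m = 3.51 lb = 1.592 kg.
v = 95.47 m/s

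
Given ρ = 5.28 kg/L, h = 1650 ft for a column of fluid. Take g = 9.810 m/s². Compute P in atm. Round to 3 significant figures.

257 atm

Directly: P = ρgh.
ρ = 5.28 kg/L = 5280 kg/m³; h = 1650 ft = 502.9 m; g = 9.810 m/s².
P = 2.605×10^7 Pa  (the unit combination reduces to kg/(m·s²) = Pa)
2.605×10^7 Pa × (1 atm / 1.013×10^5 Pa) = 257.1 atm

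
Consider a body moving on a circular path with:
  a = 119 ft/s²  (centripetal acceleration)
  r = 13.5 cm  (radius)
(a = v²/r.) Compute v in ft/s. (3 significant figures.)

7.26 ft/s

Solving a = v²/r for v: v = √(a·r).
a = 119 ft/s² = 36.27 m/s²; r = 13.5 cm = 0.1350 m.
v = 2.213 m/s
2.213 m/s × (1 ft/s / 0.3048 m/s) = 7.260 ft/s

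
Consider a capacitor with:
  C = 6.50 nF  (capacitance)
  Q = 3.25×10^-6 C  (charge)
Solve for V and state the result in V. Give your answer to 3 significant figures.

500 V

Solving C = Q/V for V: V = Q/C.
C = 6.50 nF = 6.500×10^-9 F; Q = 3.25×10^-6 C.
V = 500.0 V  (the unit combination reduces to kg·m²/(A·s³) = V)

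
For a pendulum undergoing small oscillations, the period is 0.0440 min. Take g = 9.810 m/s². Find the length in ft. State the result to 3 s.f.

5.68 ft

Rearranging T = 2π√(L/g) for L: L = g·(T/2π)².
T = 0.0440 min = 2.640 s; g = 9.810 m/s².
L = 1.732 m
1.732 m × (1 ft / 0.3048 m) = 5.682 ft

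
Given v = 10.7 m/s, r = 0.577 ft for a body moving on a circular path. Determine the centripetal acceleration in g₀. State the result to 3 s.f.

a is given directly by: a = v²/r.
v = 10.7 m/s; r = 0.577 ft = 0.1759 m.
a = 651.0 m/s²
651.0 m/s² × (1 g₀ / 9.807 m/s²) = 66.38 g₀

66.4 g₀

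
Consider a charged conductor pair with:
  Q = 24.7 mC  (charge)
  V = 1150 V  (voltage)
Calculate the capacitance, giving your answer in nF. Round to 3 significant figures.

21500 nF

C is given directly by: C = Q/V.
Q = 24.7 mC = 0.02470 C; V = 1150 V.
C = 2.148×10^-5 F
2.148×10^-5 F × (1 nF / 1.000×10^-9 F) = 21478 nF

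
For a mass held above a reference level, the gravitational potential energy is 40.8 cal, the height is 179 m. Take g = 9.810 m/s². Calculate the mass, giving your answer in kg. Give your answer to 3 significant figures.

Solving PE = m·g·h for m: m = PE/(g·h).
PE = 40.8 cal = 170.7 J; h = 179 m; g = 9.810 m/s².
m = 0.09721 kg

0.0972 kg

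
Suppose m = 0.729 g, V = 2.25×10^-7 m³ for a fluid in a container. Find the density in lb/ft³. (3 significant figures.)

202 lb/ft³

Directly: ρ = m/V.
m = 0.729 g = 7.290×10^-4 kg; V = 2.25×10^-7 m³.
ρ = 3240 kg/m³
3240 kg/m³ × (1 lb/ft³ / 16.02 kg/m³) = 202.3 lb/ft³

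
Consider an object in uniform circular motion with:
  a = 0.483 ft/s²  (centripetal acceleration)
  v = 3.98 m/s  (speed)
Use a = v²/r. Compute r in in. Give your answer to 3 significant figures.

Rearranging a = v²/r for r: r = v²/a.
a = 0.483 ft/s² = 0.1472 m/s²; v = 3.98 m/s.
r = 107.6 m
107.6 m × (1 in / 0.02540 m) = 4236 in

4240 in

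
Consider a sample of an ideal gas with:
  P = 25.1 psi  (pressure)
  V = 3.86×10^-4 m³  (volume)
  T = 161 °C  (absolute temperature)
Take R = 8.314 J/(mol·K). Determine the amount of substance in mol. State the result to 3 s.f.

0.0185 mol

Rearranging PV = nRT for n: n = PV/(RT).
P = 25.1 psi = 1.731×10^5 Pa; V = 3.86×10^-4 m³; T = 161 °C = 434.1 K; R = 8.314 J/(mol·K).
n = 0.01851 mol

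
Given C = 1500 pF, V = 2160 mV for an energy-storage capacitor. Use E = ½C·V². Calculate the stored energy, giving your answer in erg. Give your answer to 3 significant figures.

0.0350 erg

E is given directly by: E = ½CV².
C = 1500 pF = 1.500×10^-9 F; V = 2160 mV = 2.160 V.
E = 3.499×10^-9 J  (the unit combination reduces to kg·m²/s² = J)
3.499×10^-9 J × (1 erg / 1.000×10^-7 J) = 0.03499 erg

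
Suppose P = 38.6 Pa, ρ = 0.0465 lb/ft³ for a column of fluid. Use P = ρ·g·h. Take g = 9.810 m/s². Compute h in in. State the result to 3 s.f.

Rearranging P = ρ·g·h for h: h = P/(ρ·g).
P = 38.6 Pa; ρ = 0.0465 lb/ft³ = 0.7449 kg/m³; g = 9.810 m/s².
h = 5.283 m
5.283 m × (1 in / 0.02540 m) = 208.0 in

208 in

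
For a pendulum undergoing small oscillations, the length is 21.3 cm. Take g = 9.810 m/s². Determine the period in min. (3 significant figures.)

0.0154 min

Directly: T = 2π√(L/g).
L = 21.3 cm = 0.2130 m; g = 9.810 m/s².
T = 0.9258 s
0.9258 s × (1 min / 60.00 s) = 0.01543 min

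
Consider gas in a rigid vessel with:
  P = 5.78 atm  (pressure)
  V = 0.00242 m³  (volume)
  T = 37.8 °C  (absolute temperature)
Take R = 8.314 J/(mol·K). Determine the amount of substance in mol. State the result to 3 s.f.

Rearranging: n = PV/(RT).
P = 5.78 atm = 5.857×10^5 Pa; V = 0.00242 m³; T = 37.8 °C = 310.9 K; R = 8.314 J/(mol·K).
n = 0.5482 mol

0.548 mol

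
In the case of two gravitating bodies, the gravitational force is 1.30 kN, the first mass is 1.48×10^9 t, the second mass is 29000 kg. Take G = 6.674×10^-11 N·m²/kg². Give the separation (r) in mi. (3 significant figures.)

Rearranging: r = √(G·m₁m₂/F).
F = 1.30 kN = 1300 N; m₁ = 1.48×10^9 t = 1.480×10^12 kg; m₂ = 29000 kg; G = 6.674×10^-11 N·m²/kg².
r = 46.94 m
46.94 m × (1 mi / 1609 m) = 0.02917 mi

0.0292 mi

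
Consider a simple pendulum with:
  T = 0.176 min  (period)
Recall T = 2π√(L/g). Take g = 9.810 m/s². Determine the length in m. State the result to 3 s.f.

27.7 m

Rearranging T = 2π√(L/g) for L: L = g·(T/2π)².
T = 0.176 min = 10.56 s; g = 9.810 m/s².
L = 27.71 m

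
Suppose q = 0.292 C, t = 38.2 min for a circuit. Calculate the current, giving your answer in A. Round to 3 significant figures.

Rearranging q = I·t for I: I = q/t.
q = 0.292 C; t = 38.2 min = 2292 s.
I = 1.274×10^-4 A

1.27×10^-4 A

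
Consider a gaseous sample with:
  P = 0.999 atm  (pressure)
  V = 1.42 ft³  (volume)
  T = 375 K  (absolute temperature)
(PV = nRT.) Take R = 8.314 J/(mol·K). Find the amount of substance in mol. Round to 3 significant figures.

1.31 mol

From the ideal-gas law: n = PV/(RT).
P = 0.999 atm = 1.012×10^5 Pa; V = 1.42 ft³ = 0.04021 m³; T = 375 K; R = 8.314 J/(mol·K).
n = 1.305 mol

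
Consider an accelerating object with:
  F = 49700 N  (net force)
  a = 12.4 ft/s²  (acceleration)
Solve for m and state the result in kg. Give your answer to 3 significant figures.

13100 kg

Rearranging: m = F/a.
F = 49700 N; a = 12.4 ft/s² = 3.780 m/s².
m = 13150 kg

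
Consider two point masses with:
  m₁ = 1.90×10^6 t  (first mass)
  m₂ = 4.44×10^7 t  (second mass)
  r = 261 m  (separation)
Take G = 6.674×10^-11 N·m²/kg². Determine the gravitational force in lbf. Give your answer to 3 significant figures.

18600 lbf

From Newton's law of gravitation: F = Gm₁m₂/r².
m₁ = 1.90×10^6 t = 1.900×10^9 kg; m₂ = 4.44×10^7 t = 4.440×10^10 kg; r = 261 m; G = 6.674×10^-11 N·m²/kg².
F = 82650 N
82650 N × (1 lbf / 4.448 N) = 18580 lbf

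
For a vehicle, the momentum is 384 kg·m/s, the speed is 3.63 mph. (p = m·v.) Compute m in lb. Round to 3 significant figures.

Rearranging p = m·v for m: m = p/v.
p = 384 kg·m/s; v = 3.63 mph = 1.623 m/s.
m = 236.6 kg
236.6 kg × (1 lb / 0.4536 kg) = 521.7 lb

522 lb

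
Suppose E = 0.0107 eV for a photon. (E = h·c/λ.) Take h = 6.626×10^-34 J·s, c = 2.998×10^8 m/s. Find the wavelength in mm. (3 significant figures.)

Rearranging E = h·c/λ for λ: λ = hc/E.
E = 0.0107 eV = 1.714×10^-21 J; h = 6.626×10^-34 J·s; c = 2.998×10^8 m/s.
λ = 1.159×10^-4 m
1.159×10^-4 m × (1 mm / 0.001000 m) = 0.1159 mm

0.116 mm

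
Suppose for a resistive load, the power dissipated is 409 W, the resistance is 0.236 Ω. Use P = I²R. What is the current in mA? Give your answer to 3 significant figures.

41600 mA

Rearranging: I = √(P/R).
P = 409 W; R = 0.236 Ω.
I = 41.63 A
41.63 A × (1 mA / 0.001000 A) = 41630 mA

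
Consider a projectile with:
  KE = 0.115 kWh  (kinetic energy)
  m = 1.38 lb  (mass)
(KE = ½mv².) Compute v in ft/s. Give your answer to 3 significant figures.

3770 ft/s

Rearranging: v = √(2·KE/m).
KE = 0.115 kWh = 4.140×10^5 J; m = 1.38 lb = 0.6260 kg.
v = 1150 m/s
1150 m/s × (1 ft/s / 0.3048 m/s) = 3773 ft/s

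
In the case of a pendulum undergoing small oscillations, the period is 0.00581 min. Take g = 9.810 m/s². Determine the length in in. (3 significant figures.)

1.19 in

Rearranging T = 2π√(L/g) for L: L = g·(T/2π)².
T = 0.00581 min = 0.3486 s; g = 9.810 m/s².
L = 0.03020 m
0.03020 m × (1 in / 0.02540 m) = 1.189 in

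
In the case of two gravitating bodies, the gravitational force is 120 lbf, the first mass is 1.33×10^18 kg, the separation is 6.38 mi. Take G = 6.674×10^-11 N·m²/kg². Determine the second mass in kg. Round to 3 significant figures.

Rearranging F = G·m₁·m₂/r² for m₂: m₂ = F·r²/(G·m₁).
F = 120 lbf = 533.8 N; m₁ = 1.33×10^18 kg; r = 6.38 mi = 10268 m; G = 6.674×10^-11 N·m²/kg².
m₂ = 634.0 kg

634 kg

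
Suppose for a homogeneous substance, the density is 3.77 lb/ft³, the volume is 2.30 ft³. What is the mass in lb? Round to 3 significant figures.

Solving ρ = m/V for m: m = ρV.
ρ = 3.77 lb/ft³ = 60.39 kg/m³; V = 2.30 ft³ = 0.06513 m³.
m = 3.933 kg
3.933 kg × (1 lb / 0.4536 kg) = 8.671 lb

8.67 lb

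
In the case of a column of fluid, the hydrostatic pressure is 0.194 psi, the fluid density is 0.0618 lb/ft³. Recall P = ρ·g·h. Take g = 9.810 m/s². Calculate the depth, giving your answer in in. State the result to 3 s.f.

5420 in

Rearranging P = ρ·g·h for h: h = P/(ρ·g).
P = 0.194 psi = 1338 Pa; ρ = 0.0618 lb/ft³ = 0.9899 kg/m³; g = 9.810 m/s².
h = 137.7 m
137.7 m × (1 in / 0.02540 m) = 5423 in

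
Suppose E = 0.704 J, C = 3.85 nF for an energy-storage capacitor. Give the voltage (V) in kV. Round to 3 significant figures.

19.1 kV

Solving E = ½C·V² for V: V = √(2E/C).
E = 0.704 J; C = 3.85 nF = 3.850×10^-9 F.
V = 19124 V
19124 V × (1 kV / 1000 V) = 19.12 kV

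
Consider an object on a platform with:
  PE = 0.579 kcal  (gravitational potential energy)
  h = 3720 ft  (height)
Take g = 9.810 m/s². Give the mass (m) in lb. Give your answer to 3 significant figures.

Rearranging PE = m·g·h for m: m = PE/(g·h).
PE = 0.579 kcal = 2423 J; h = 3720 ft = 1134 m; g = 9.810 m/s².
m = 0.2178 kg
0.2178 kg × (1 lb / 0.4536 kg) = 0.4802 lb

0.480 lb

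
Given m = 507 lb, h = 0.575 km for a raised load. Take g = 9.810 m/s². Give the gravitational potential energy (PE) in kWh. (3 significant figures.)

0.360 kWh

PE is given directly by: PE = mgh.
m = 507 lb = 230.0 kg; h = 0.575 km = 575.0 m; g = 9.810 m/s².
PE = 1.297×10^6 J
1.297×10^6 J × (1 kWh / 3.600×10^6 J) = 0.3603 kWh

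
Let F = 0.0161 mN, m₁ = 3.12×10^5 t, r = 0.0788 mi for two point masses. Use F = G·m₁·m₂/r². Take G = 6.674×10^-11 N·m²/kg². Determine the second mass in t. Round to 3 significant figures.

0.0124 t

Rearranging F = G·m₁·m₂/r² for m₂: m₂ = F·r²/(G·m₁).
F = 0.0161 mN = 1.610×10^-5 N; m₁ = 3.12×10^5 t = 3.120×10^8 kg; r = 0.0788 mi = 126.8 m; G = 6.674×10^-11 N·m²/kg².
m₂ = 12.43 kg
12.43 kg × (1 t / 1000 kg) = 0.01243 t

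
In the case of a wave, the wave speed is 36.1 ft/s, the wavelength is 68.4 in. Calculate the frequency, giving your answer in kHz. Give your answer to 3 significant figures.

0.00633 kHz

Rearranging: f = v/λ.
v = 36.1 ft/s = 11.00 m/s; λ = 68.4 in = 1.737 m.
f = 6.333 Hz
6.333 Hz × (1 kHz / 1000 Hz) = 0.006333 kHz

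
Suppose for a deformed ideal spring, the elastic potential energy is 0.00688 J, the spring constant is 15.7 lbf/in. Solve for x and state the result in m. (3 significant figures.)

Solving U = ½k·x² for x: x = √(2U/k).
U = 0.00688 J; k = 15.7 lbf/in = 2749 N/m.
x = 0.002237 m

0.00224 m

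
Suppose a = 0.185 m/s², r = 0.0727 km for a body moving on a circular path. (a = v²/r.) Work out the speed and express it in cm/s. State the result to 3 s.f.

367 cm/s

Solving a = v²/r for v: v = √(a·r).
a = 0.185 m/s²; r = 0.0727 km = 72.70 m.
v = 3.667 m/s
3.667 m/s × (1 cm/s / 0.01000 m/s) = 366.7 cm/s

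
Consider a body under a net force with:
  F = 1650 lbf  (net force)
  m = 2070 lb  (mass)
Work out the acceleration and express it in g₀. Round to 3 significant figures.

0.797 g₀

Solving F = m·a for a: a = F/m.
F = 1650 lbf = 7340 N; m = 2070 lb = 938.9 kg.
a = 7.817 m/s²
7.817 m/s² × (1 g₀ / 9.807 m/s²) = 0.7971 g₀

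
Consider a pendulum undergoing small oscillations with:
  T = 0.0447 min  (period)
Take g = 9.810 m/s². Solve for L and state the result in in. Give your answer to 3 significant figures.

Solving T = 2π√(L/g) for L: L = g·(T/2π)².
T = 0.0447 min = 2.682 s; g = 9.810 m/s².
L = 1.787 m
1.787 m × (1 in / 0.02540 m) = 70.37 in

70.4 in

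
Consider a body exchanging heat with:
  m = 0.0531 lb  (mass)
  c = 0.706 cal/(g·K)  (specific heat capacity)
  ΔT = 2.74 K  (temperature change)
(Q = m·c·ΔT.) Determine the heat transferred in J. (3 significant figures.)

195 J

Directly: Q = mcΔT.
m = 0.0531 lb = 0.02409 kg; c = 0.706 cal/(g·K) = 2954 J/(kg·K); ΔT = 2.74 K.
Q = 194.9 J  (the unit combination reduces to kg·m²/s² = J)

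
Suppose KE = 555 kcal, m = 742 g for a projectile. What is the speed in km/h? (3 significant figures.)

9010 km/h

Rearranging KE = ½mv² for v: v = √(2·KE/m).
KE = 555 kcal = 2.322×10^6 J; m = 742 g = 0.7420 kg.
v = 2502 m/s
2502 m/s × (1 km/h / 0.2778 m/s) = 9007 km/h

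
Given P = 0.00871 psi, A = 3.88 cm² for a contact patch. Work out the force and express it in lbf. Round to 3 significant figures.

0.00524 lbf

Rearranging P = F/A for F: F = P·A.
P = 0.00871 psi = 60.05 Pa; A = 3.88 cm² = 3.880×10^-4 m².
F = 0.02330 N
0.02330 N × (1 lbf / 4.448 N) = 0.005238 lbf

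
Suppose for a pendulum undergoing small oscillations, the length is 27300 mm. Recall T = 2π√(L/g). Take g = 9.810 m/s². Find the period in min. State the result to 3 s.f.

0.175 min

T is given directly by: T = 2π√(L/g).
L = 27300 mm = 27.30 m; g = 9.810 m/s².
T = 10.48 s
10.48 s × (1 min / 60.00 s) = 0.1747 min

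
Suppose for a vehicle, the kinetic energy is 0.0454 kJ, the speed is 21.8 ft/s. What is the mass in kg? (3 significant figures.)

Rearranging KE = ½mv² for m: m = 2·KE/v².
KE = 0.0454 kJ = 45.40 J; v = 21.8 ft/s = 6.645 m/s.
m = 2.057 kg

2.06 kg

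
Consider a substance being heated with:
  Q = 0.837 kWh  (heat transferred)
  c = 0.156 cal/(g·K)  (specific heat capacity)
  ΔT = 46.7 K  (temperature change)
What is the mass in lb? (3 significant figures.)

218 lb

Rearranging: m = Q/(c·ΔT).
Q = 0.837 kWh = 3.013×10^6 J; c = 0.156 cal/(g·K) = 652.7 J/(kg·K); ΔT = 46.7 K.
m = 98.85 kg
98.85 kg × (1 lb / 0.4536 kg) = 217.9 lb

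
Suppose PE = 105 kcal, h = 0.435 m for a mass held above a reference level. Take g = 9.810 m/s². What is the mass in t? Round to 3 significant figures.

Solving PE = m·g·h for m: m = PE/(g·h).
PE = 105 kcal = 4.393×10^5 J; h = 0.435 m; g = 9.810 m/s².
m = 1.029×10^5 kg
1.029×10^5 kg × (1 t / 1000 kg) = 102.9 t

103 t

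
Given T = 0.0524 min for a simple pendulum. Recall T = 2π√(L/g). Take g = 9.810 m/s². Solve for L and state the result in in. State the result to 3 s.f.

Solving T = 2π√(L/g) for L: L = g·(T/2π)².
T = 0.0524 min = 3.144 s; g = 9.810 m/s².
L = 2.456 m
2.456 m × (1 in / 0.02540 m) = 96.70 in

96.7 in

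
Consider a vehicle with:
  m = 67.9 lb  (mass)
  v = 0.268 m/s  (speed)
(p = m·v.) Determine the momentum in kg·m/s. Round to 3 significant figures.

8.25 kg·m/s

Directly: p = mv.
m = 67.9 lb = 30.80 kg; v = 0.268 m/s.
p = 8.254 kg·m/s  (the unit combination reduces to kg·m/s = kg·m/s)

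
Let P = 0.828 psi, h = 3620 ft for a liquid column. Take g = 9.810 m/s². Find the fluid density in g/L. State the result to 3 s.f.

0.527 g/L

Rearranging: ρ = P/(g·h).
P = 0.828 psi = 5709 Pa; h = 3620 ft = 1103 m; g = 9.810 m/s².
ρ = 0.5274 kg/m³
Since 1 g/L = 1 kg/m³, 0.5274 g/L.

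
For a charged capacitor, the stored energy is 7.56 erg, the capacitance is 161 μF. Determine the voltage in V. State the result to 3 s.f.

Rearranging: V = √(2E/C).
E = 7.56 erg = 7.560×10^-7 J; C = 161 μF = 1.610×10^-4 F.
V = 0.09691 V

0.0969 V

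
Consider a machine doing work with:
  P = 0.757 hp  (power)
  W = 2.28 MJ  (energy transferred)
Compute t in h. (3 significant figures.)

Rearranging P = W/t for t: t = W/P.
P = 0.757 hp = 564.5 W; W = 2.28 MJ = 2.280×10^6 J.
t = 4039 s
4039 s × (1 h / 3600 s) = 1.122 h

1.12 h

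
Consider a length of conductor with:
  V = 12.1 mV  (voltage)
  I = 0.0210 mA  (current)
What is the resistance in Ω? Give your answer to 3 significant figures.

Rearranging V = I·R for R: R = V/I.
V = 12.1 mV = 0.01210 V; I = 0.0210 mA = 2.100×10^-5 A.
R = 576.2 Ω

576 Ω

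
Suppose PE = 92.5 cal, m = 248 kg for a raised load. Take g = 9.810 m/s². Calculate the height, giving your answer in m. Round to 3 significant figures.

Rearranging: h = PE/(m·g).
PE = 92.5 cal = 387.0 J; m = 248 kg; g = 9.810 m/s².
h = 0.1591 m

0.159 m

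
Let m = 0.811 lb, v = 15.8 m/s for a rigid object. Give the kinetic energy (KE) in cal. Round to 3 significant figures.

11.0 cal

KE is given directly by: KE = ½mv².
m = 0.811 lb = 0.3679 kg; v = 15.8 m/s.
KE = 45.92 J
45.92 J × (1 cal / 4.184 J) = 10.97 cal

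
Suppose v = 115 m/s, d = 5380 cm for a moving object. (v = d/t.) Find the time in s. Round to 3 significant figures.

0.468 s

Rearranging: t = d/v.
v = 115 m/s; d = 5380 cm = 53.80 m.
t = 0.4678 s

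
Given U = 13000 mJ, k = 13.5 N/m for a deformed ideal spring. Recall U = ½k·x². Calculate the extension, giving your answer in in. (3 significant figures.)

Rearranging: x = √(2U/k).
U = 13000 mJ = 13.00 J; k = 13.5 N/m.
x = 1.388 m
1.388 m × (1 in / 0.02540 m) = 54.64 in

54.6 in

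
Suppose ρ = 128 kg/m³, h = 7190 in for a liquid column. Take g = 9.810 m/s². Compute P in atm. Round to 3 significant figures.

P is given directly by: P = ρgh.
ρ = 128 kg/m³; h = 7190 in = 182.6 m; g = 9.810 m/s².
P = 2.293×10^5 Pa
2.293×10^5 Pa × (1 atm / 1.013×10^5 Pa) = 2.263 atm

2.26 atm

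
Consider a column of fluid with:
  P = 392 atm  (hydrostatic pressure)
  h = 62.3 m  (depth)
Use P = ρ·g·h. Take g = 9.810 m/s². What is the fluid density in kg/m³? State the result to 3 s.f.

Solving P = ρ·g·h for ρ: ρ = P/(g·h).
P = 392 atm = 3.972×10^7 Pa; h = 62.3 m; g = 9.810 m/s².
ρ = 64990 kg/m³

65000 kg/m³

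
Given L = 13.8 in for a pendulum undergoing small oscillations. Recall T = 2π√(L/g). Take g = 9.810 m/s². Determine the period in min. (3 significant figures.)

T is given directly by: T = 2π√(L/g).
L = 13.8 in = 0.3505 m; g = 9.810 m/s².
T = 1.188 s
1.188 s × (1 min / 60.00 s) = 0.01979 min

0.0198 min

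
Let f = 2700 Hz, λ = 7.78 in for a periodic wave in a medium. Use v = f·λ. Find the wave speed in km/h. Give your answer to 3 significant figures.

1920 km/h

Directly: v = fλ.
f = 2700 Hz; λ = 7.78 in = 0.1976 m.
v = 533.6 m/s
533.6 m/s × (1 km/h / 0.2778 m/s) = 1921 km/h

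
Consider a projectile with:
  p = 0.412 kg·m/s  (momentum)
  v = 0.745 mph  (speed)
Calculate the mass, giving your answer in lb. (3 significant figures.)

2.73 lb

Rearranging: m = p/v.
p = 0.412 kg·m/s; v = 0.745 mph = 0.3330 m/s.
m = 1.237 kg
1.237 kg × (1 lb / 0.4536 kg) = 2.727 lb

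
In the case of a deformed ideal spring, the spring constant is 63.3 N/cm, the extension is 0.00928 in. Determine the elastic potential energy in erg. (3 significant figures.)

1760 erg

U is given directly by: U = ½kx².
k = 63.3 N/cm = 6330 N/m; x = 0.00928 in = 2.357×10^-4 m.
U = 1.758×10^-4 J
1.758×10^-4 J × (1 erg / 1.000×10^-7 J) = 1758 erg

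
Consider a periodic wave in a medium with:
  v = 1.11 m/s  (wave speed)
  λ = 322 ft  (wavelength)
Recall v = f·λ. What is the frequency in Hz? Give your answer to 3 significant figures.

0.0113 Hz

Rearranging v = f·λ for f: f = v/λ.
v = 1.11 m/s; λ = 322 ft = 98.15 m.
f = 0.01131 Hz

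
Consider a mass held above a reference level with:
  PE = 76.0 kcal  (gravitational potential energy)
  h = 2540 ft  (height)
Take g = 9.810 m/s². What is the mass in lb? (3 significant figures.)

Rearranging: m = PE/(g·h).
PE = 76.0 kcal = 3.180×10^5 J; h = 2540 ft = 774.2 m; g = 9.810 m/s².
m = 41.87 kg
41.87 kg × (1 lb / 0.4536 kg) = 92.30 lb

92.3 lb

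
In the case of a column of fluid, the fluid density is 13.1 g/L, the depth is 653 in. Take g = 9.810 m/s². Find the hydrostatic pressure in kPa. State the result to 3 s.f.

2.13 kPa

Directly: P = ρgh.
ρ = 13.1 g/L = 13.10 kg/m³; h = 653 in = 16.59 m; g = 9.810 m/s².
P = 2132 Pa
2132 Pa × (1 kPa / 1000 Pa) = 2.132 kPa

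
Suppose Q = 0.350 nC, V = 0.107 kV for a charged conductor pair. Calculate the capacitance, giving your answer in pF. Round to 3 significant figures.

3.27 pF

Directly: C = Q/V.
Q = 0.350 nC = 3.500×10^-10 C; V = 0.107 kV = 107.0 V.
C = 3.271×10^-12 F
3.271×10^-12 F × (1 pF / 1.000×10^-12 F) = 3.271 pF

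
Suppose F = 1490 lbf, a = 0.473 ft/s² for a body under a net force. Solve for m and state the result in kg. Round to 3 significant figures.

46000 kg

Solving F = m·a for m: m = F/a.
F = 1490 lbf = 6628 N; a = 0.473 ft/s² = 0.1442 m/s².
m = 45972 kg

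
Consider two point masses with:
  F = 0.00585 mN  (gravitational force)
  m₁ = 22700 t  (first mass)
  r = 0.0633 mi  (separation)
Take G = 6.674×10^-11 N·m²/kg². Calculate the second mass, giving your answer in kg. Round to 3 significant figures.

40.1 kg

Solving F = G·m₁·m₂/r² for m₂: m₂ = F·r²/(G·m₁).
F = 0.00585 mN = 5.850×10^-6 N; m₁ = 22700 t = 2.270×10^7 kg; r = 0.0633 mi = 101.9 m; G = 6.674×10^-11 N·m²/kg².
m₂ = 40.07 kg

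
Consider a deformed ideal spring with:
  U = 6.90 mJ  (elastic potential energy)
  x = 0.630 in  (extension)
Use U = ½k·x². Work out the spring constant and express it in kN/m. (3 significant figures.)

0.0539 kN/m

Rearranging: k = 2U/x².
U = 6.90 mJ = 0.006900 J; x = 0.630 in = 0.01600 m.
k = 53.89 N/m
53.89 N/m × (1 kN/m / 1000 N/m) = 0.05389 kN/m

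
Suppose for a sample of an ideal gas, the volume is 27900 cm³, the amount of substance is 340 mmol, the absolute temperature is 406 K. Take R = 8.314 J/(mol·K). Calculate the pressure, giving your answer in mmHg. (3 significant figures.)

P is given directly by: P = nRT/V.
V = 27900 cm³ = 0.02790 m³; n = 340 mmol = 0.3400 mol; T = 406 K; R = 8.314 J/(mol·K).
P = 41135 Pa
41135 Pa × (1 mmHg / 133.3 Pa) = 308.5 mmHg

309 mmHg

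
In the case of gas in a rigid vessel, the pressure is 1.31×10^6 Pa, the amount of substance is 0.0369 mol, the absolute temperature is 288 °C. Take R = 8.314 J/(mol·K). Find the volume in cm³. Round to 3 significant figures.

131 cm³

Rearranging: V = nRT/P.
P = 1.31×10^6 Pa; n = 0.0369 mol; T = 288 °C = 561.1 K; R = 8.314 J/(mol·K).
V = 1.314×10^-4 m³
1.314×10^-4 m³ × (1 cm³ / 1.000×10^-6 m³) = 131.4 cm³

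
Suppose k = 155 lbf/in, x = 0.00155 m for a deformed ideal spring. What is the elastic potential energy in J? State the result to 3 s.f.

0.0326 J

U is given directly by: U = ½kx².
k = 155 lbf/in = 27145 N/m; x = 0.00155 m.
U = 0.03261 J  (the unit combination reduces to kg·m²/s² = J)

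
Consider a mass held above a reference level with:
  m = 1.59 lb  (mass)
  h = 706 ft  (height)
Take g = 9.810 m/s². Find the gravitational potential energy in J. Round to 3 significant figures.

PE is given directly by: PE = mgh.
m = 1.59 lb = 0.7212 kg; h = 706 ft = 215.2 m; g = 9.810 m/s².
PE = 1522 J  (the unit combination reduces to kg·m²/s² = J)

1520 J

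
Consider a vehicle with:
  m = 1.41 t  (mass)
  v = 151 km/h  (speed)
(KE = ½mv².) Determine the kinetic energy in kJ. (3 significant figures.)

KE is given directly by: KE = ½mv².
m = 1.41 t = 1410 kg; v = 151 km/h = 41.94 m/s.
KE = 1.240×10^6 J  (the unit combination reduces to kg·m²/s² = J)
1.240×10^6 J × (1 kJ / 1000 J) = 1240 kJ

1240 kJ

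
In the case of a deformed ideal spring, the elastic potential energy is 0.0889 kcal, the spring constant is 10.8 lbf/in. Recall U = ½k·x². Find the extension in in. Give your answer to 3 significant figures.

Rearranging U = ½k·x² for x: x = √(2U/k).
U = 0.0889 kcal = 372.0 J; k = 10.8 lbf/in = 1891 N/m.
x = 0.6272 m
0.6272 m × (1 in / 0.02540 m) = 24.69 in

24.7 in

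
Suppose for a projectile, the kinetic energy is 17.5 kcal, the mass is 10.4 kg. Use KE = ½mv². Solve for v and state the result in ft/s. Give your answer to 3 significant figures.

389 ft/s

Solving KE = ½mv² for v: v = √(2·KE/m).
KE = 17.5 kcal = 73220 J; m = 10.4 kg.
v = 118.7 m/s
118.7 m/s × (1 ft/s / 0.3048 m/s) = 389.3 ft/s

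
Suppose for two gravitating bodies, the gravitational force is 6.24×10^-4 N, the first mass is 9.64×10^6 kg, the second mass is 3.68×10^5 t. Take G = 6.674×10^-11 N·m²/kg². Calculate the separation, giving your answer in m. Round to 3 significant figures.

19500 m

Rearranging F = G·m₁·m₂/r² for r: r = √(G·m₁m₂/F).
F = 6.24×10^-4 N; m₁ = 9.64×10^6 kg; m₂ = 3.68×10^5 t = 3.680×10^8 kg; G = 6.674×10^-11 N·m²/kg².
r = 19479 m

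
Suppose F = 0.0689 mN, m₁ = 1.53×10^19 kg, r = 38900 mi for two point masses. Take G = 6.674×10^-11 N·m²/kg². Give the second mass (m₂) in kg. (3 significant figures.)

264 kg

From Newton's law of gravitation: m₂ = F·r²/(G·m₁).
F = 0.0689 mN = 6.890×10^-5 N; m₁ = 1.53×10^19 kg; r = 38900 mi = 6.260×10^7 m; G = 6.674×10^-11 N·m²/kg².
m₂ = 264.4 kg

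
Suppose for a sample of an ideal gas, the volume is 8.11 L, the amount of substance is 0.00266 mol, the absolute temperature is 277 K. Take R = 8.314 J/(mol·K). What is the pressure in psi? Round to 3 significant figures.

0.110 psi

P is given directly by: P = nRT/V.
V = 8.11 L = 0.008110 m³; n = 0.00266 mol; T = 277 K; R = 8.314 J/(mol·K).
P = 755.4 Pa
755.4 Pa × (1 psi / 6895 Pa) = 0.1096 psi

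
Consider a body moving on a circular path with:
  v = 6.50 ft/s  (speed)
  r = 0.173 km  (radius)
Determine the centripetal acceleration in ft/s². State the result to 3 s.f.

a is given directly by: a = v²/r.
v = 6.50 ft/s = 1.981 m/s; r = 0.173 km = 173.0 m.
a = 0.02269 m/s²
0.02269 m/s² × (1 ft/s² / 0.3048 m/s²) = 0.07444 ft/s²

0.0744 ft/s²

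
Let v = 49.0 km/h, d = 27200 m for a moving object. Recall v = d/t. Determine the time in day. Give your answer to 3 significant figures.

Rearranging v = d/t for t: t = d/v.
v = 49.0 km/h = 13.61 m/s; d = 27200 m.
t = 1998 s
1998 s × (1 day / 86400 s) = 0.02313 day

0.0231 day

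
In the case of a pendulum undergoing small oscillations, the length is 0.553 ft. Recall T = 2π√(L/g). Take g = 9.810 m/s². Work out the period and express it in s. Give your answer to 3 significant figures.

0.824 s

Directly: T = 2π√(L/g).
L = 0.553 ft = 0.1686 m; g = 9.810 m/s².
T = 0.8236 s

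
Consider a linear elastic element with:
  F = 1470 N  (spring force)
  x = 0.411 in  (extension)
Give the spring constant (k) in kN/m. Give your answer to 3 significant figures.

141 kN/m

Solving F = k·x for k: k = F/x.
F = 1470 N; x = 0.411 in = 0.01044 m.
k = 1.408×10^5 N/m
1.408×10^5 N/m × (1 kN/m / 1000 N/m) = 140.8 kN/m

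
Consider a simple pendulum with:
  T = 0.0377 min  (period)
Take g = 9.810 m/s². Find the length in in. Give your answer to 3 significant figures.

50.1 in

Solving T = 2π√(L/g) for L: L = g·(T/2π)².
T = 0.0377 min = 2.262 s; g = 9.810 m/s².
L = 1.271 m
1.271 m × (1 in / 0.02540 m) = 50.06 in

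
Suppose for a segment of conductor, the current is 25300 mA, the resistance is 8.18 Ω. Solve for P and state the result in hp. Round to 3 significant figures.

7.02 hp

Directly: P = I²R.
I = 25300 mA = 25.30 A; R = 8.18 Ω.
P = 5236 W
5236 W × (1 hp / 745.7 W) = 7.022 hp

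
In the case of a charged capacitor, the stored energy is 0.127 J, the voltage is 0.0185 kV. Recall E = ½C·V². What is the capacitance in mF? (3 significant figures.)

Solving E = ½C·V² for C: C = 2E/V².
E = 0.127 J; V = 0.0185 kV = 18.50 V.
C = 7.421×10^-4 F
7.421×10^-4 F × (1 mF / 0.001000 F) = 0.7421 mF

0.742 mF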